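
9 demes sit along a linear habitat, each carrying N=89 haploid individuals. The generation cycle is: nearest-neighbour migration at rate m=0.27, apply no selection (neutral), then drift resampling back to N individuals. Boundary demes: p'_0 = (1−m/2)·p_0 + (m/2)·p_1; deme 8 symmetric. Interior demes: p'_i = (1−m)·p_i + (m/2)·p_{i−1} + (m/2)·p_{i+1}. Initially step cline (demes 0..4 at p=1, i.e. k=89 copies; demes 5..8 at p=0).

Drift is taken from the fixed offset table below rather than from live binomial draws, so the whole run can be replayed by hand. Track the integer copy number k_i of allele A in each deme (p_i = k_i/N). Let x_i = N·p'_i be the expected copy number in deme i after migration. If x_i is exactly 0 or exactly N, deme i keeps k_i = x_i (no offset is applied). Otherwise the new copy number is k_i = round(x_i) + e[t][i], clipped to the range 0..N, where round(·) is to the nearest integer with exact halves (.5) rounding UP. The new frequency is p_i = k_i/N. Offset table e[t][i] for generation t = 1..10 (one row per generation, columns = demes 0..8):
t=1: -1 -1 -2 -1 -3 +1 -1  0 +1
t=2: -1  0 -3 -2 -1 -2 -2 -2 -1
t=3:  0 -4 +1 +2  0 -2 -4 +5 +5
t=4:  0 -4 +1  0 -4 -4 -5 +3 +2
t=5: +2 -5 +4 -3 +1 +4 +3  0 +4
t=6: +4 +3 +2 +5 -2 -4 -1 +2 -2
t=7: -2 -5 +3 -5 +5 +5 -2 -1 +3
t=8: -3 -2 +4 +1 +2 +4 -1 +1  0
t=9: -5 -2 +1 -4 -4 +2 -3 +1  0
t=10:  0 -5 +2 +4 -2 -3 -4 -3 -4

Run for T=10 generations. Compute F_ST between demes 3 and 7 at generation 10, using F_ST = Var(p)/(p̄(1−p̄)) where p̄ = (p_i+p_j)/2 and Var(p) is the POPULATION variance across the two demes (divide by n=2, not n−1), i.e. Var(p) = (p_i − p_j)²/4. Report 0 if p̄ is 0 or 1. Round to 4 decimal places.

t=0: k=[89 89 89 89 89 0 0 0 0]
t=1: x=[89.0000 89.0000 89.0000 89.0000 76.9850 12.0150 0.0000 0.0000 0.0000] k=[89 89 89 89 74 13 0 0 0]
t=2: x=[89.0000 89.0000 89.0000 86.9750 67.7900 19.4800 1.7550 0.0000 0.0000] k=[89 89 89 85 67 17 0 0 0]
t=3: x=[89.0000 89.0000 88.4600 83.1100 62.6800 21.4550 2.2950 0.0000 0.0000] k=[89 89 89 85 63 19 0 0 0]
t=4: x=[89.0000 89.0000 88.4600 82.5700 60.0300 22.3750 2.5650 0.0000 0.0000] k=[89 89 89 83 56 18 0 0 0]
t=5: x=[89.0000 89.0000 88.1900 80.1650 54.5150 20.7000 2.4300 0.0000 0.0000] k=[89 89 89 77 56 25 5 0 0]
t=6: x=[89.0000 89.0000 87.3800 75.7850 54.6500 26.4850 7.0250 0.6750 0.0000] k=[89 89 89 81 53 22 6 3 0]
t=7: x=[89.0000 89.0000 87.9200 78.3000 52.5950 24.0250 7.7550 3.0000 0.4050] k=[89 89 89 73 58 29 6 2 3]
t=8: x=[89.0000 89.0000 86.8400 73.1350 56.1100 29.8100 8.5650 2.6750 2.8650] k=[89 89 89 74 58 34 8 4 3]
t=9: x=[89.0000 89.0000 86.9750 73.8650 56.9200 33.7300 10.9700 4.4050 3.1350] k=[89 89 88 70 53 36 8 5 3]
t=10: x=[89.0000 88.8650 85.7050 70.1350 53.0000 34.5150 11.3750 5.1350 3.2700] k=[89 84 88 74 51 32 7 2 0]

0.6687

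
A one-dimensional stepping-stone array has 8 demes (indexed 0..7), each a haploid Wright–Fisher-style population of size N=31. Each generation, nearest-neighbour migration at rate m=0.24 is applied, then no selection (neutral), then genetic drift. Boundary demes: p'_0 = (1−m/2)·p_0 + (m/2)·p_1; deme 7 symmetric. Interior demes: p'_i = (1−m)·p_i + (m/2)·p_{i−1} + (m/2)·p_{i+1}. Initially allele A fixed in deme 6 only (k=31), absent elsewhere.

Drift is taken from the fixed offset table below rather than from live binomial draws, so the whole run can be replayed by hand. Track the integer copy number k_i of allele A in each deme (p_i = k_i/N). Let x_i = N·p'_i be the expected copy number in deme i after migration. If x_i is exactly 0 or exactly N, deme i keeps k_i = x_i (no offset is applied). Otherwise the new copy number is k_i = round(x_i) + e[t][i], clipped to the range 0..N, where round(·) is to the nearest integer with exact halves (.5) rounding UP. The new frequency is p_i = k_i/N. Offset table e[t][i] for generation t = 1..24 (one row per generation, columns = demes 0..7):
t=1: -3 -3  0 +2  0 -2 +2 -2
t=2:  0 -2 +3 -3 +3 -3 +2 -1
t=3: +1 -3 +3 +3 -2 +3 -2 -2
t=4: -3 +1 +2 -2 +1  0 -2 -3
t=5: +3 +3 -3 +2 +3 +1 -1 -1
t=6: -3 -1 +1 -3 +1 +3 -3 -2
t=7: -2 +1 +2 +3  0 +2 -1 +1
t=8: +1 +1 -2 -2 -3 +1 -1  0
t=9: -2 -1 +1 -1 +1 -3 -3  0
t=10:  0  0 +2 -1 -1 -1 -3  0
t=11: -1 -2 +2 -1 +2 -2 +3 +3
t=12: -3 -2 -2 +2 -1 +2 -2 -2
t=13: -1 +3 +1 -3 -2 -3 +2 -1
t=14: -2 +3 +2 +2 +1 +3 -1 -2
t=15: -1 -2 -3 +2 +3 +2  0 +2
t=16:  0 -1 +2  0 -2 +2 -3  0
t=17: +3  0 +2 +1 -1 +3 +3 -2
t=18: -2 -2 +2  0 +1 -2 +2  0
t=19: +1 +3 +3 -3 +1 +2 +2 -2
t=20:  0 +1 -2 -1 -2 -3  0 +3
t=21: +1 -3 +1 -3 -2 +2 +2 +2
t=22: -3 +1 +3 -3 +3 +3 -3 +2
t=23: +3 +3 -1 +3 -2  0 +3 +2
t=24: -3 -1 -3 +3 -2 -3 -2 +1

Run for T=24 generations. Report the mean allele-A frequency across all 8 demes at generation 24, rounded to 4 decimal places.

0.1895

t=0: k=[0 0 0 0 0 0 31 0]
t=1: x=[0.0000 0.0000 0.0000 0.0000 0.0000 3.7200 23.5600 3.7200] k=[0 0 0 0 0 2 26 2]
t=2: x=[0.0000 0.0000 0.0000 0.0000 0.2400 4.6400 20.2400 4.8800] k=[0 0 0 0 3 2 22 4]
t=3: x=[0.0000 0.0000 0.0000 0.3600 2.5200 4.5200 17.4400 6.1600] k=[0 0 0 3 1 8 15 4]
t=4: x=[0.0000 0.0000 0.3600 2.4000 2.0800 8.0000 12.8400 5.3200] k=[0 0 2 0 3 8 11 2]
t=5: x=[0.0000 0.2400 1.5200 0.6000 3.2400 7.7600 9.5600 3.0800] k=[0 3 0 3 6 9 9 2]
t=6: x=[0.3600 2.2800 0.7200 3.0000 6.0000 8.6400 8.1600 2.8400] k=[0 1 2 0 7 12 5 1]
t=7: x=[0.1200 1.0000 1.6400 1.0800 6.7600 10.5600 5.3600 1.4800] k=[0 2 4 4 7 13 4 2]
t=8: x=[0.2400 2.0000 3.7600 4.3600 7.3600 11.2000 4.8400 2.2400] k=[1 3 2 2 4 12 4 2]
t=9: x=[1.2400 2.6400 2.1200 2.2400 4.7200 10.0800 4.7200 2.2400] k=[0 2 3 1 6 7 2 2]
t=10: x=[0.2400 1.8800 2.6400 1.8400 5.5200 6.2800 2.6000 2.0000] k=[0 2 5 1 5 5 0 2]
t=11: x=[0.2400 2.1200 4.1600 1.9600 4.5200 4.4000 0.8400 1.7600] k=[0 0 6 1 7 2 4 5]
t=12: x=[0.0000 0.7200 4.6800 2.3200 5.6800 2.8400 3.8800 4.8800] k=[0 0 3 4 5 5 2 3]
t=13: x=[0.0000 0.3600 2.7600 4.0000 4.8800 4.6400 2.4800 2.8800] k=[0 3 4 1 3 2 4 2]
t=14: x=[0.3600 2.7600 3.5200 1.6000 2.6400 2.3600 3.5200 2.2400] k=[0 6 6 4 4 5 3 0]
t=15: x=[0.7200 5.2800 5.7600 4.2400 4.1200 4.6400 2.8800 0.3600] k=[0 3 3 6 7 7 3 2]
t=16: x=[0.3600 2.6400 3.3600 5.7600 6.8800 6.5200 3.3600 2.1200] k=[0 2 5 6 5 9 0 2]
t=17: x=[0.2400 2.1200 4.7600 5.7600 5.6000 7.4400 1.3200 1.7600] k=[3 2 7 7 5 10 4 0]
t=18: x=[2.8800 2.7200 6.4000 6.7600 5.8400 8.6800 4.2400 0.4800] k=[1 1 8 7 7 7 6 0]
t=19: x=[1.0000 1.8400 7.0400 7.1200 7.0000 6.8800 5.4000 0.7200] k=[2 5 10 4 8 9 7 0]
t=20: x=[2.3600 5.2400 8.6800 5.2000 7.6400 8.6400 6.4000 0.8400] k=[2 6 7 4 6 6 6 4]
t=21: x=[2.4800 5.6400 6.5200 4.6000 5.7600 6.0000 5.7600 4.2400] k=[3 3 8 2 4 8 8 6]
t=22: x=[3.0000 3.6000 6.6800 2.9600 4.2400 7.5200 7.7600 6.2400] k=[0 5 10 0 7 11 5 8]
t=23: x=[0.6000 5.0000 8.2000 2.0400 6.6400 9.8000 6.0800 7.6400] k=[4 8 7 5 5 10 9 10]
t=24: x=[4.4800 7.4000 6.8800 5.2400 5.6000 9.2800 9.2400 9.8800] k=[1 6 4 8 4 6 7 11]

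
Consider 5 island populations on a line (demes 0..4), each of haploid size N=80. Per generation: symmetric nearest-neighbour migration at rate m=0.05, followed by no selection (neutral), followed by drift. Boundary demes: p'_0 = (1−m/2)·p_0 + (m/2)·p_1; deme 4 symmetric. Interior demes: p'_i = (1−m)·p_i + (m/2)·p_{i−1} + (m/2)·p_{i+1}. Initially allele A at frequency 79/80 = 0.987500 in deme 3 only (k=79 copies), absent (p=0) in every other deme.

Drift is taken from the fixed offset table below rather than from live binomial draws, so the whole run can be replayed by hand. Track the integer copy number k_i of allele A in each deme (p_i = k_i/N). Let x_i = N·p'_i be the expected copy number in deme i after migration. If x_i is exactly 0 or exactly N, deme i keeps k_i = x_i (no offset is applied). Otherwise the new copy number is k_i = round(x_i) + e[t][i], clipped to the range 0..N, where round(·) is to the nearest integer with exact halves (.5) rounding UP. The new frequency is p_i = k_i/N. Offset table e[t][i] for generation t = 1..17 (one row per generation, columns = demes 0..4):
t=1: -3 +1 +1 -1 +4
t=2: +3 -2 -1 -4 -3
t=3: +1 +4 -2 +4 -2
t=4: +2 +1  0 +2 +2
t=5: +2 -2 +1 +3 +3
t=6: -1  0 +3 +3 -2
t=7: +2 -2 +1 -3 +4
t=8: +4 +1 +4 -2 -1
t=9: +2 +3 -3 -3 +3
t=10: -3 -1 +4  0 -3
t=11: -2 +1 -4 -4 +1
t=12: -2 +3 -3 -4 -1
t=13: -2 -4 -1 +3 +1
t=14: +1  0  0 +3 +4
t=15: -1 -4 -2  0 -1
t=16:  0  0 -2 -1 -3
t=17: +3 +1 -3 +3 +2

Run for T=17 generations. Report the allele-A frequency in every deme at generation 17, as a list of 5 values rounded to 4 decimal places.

[0.0625, 0.0375, 0.1125, 0.5375, 0.3125]

t=0: k=[0 0 0 79 0]
t=1: x=[0.0000 0.0000 1.9750 75.0500 1.9750] k=[0 0 3 74 6]
t=2: x=[0.0000 0.0750 4.7000 70.5250 7.7000] k=[0 0 4 67 5]
t=3: x=[0.0000 0.1000 5.4750 63.8750 6.5500] k=[0 4 3 68 5]
t=4: x=[0.1000 3.8750 4.6500 64.8000 6.5750] k=[2 5 5 67 9]
t=5: x=[2.0750 4.9250 6.5500 64.0000 10.4500] k=[4 3 8 67 13]
t=6: x=[3.9750 3.1500 9.3500 64.1750 14.3500] k=[3 3 12 67 12]
t=7: x=[3.0000 3.2250 13.1500 64.2500 13.3750] k=[5 1 14 61 17]
t=8: x=[4.9000 1.4250 14.8500 58.7250 18.1000] k=[9 2 19 57 17]
t=9: x=[8.8250 2.6000 19.5250 55.0500 18.0000] k=[11 6 17 52 21]
t=10: x=[10.8750 6.4000 17.6000 50.3500 21.7750] k=[8 5 22 50 19]
t=11: x=[7.9250 5.5000 22.2750 48.5250 19.7750] k=[6 7 18 45 21]
t=12: x=[6.0250 7.2500 18.4000 43.7250 21.6000] k=[4 10 15 40 21]
t=13: x=[4.1500 9.9750 15.5000 38.9000 21.4750] k=[2 6 15 42 22]
t=14: x=[2.1000 6.1250 15.4500 40.8250 22.5000] k=[3 6 15 44 27]
t=15: x=[3.0750 6.1500 15.5000 42.8500 27.4250] k=[2 2 14 43 26]
t=16: x=[2.0000 2.3000 14.4250 41.8500 26.4250] k=[2 2 12 41 23]
t=17: x=[2.0000 2.2500 12.4750 39.8250 23.4500] k=[5 3 9 43 25]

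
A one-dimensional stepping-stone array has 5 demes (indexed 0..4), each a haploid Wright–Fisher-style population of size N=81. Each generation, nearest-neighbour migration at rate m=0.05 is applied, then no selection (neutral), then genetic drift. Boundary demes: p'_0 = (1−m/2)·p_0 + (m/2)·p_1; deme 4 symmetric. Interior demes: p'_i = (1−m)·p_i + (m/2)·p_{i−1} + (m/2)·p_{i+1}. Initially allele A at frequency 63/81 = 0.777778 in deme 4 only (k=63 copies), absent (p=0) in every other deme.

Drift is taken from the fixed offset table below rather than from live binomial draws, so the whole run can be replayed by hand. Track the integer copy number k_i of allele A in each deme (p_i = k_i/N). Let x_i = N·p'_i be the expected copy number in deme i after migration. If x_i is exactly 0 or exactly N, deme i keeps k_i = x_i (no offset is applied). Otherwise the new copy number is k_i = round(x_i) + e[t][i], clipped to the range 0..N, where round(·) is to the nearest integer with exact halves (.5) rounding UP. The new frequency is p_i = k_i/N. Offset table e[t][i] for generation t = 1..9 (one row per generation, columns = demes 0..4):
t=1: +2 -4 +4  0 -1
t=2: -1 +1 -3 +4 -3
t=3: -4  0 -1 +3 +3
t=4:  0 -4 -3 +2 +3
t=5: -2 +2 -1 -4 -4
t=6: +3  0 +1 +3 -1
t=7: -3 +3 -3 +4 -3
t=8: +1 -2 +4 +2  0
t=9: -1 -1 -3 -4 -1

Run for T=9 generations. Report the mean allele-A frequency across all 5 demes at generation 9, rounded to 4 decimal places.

t=0: k=[0 0 0 0 63]
t=1: x=[0.0000 0.0000 0.0000 1.5750 61.4250] k=[0 0 0 2 60]
t=2: x=[0.0000 0.0000 0.0500 3.4000 58.5500] k=[0 0 0 7 56]
t=3: x=[0.0000 0.0000 0.1750 8.0500 54.7750] k=[0 0 0 11 58]
t=4: x=[0.0000 0.0000 0.2750 11.9000 56.8250] k=[0 0 0 14 60]
t=5: x=[0.0000 0.0000 0.3500 14.8000 58.8500] k=[0 0 0 11 55]
t=6: x=[0.0000 0.0000 0.2750 11.8250 53.9000] k=[0 0 1 15 53]
t=7: x=[0.0000 0.0250 1.3250 15.6000 52.0500] k=[0 3 0 20 49]
t=8: x=[0.0750 2.8500 0.5750 20.2250 48.2750] k=[1 1 5 22 48]
t=9: x=[1.0000 1.1000 5.3250 22.2250 47.3500] k=[0 0 2 18 46]

0.1630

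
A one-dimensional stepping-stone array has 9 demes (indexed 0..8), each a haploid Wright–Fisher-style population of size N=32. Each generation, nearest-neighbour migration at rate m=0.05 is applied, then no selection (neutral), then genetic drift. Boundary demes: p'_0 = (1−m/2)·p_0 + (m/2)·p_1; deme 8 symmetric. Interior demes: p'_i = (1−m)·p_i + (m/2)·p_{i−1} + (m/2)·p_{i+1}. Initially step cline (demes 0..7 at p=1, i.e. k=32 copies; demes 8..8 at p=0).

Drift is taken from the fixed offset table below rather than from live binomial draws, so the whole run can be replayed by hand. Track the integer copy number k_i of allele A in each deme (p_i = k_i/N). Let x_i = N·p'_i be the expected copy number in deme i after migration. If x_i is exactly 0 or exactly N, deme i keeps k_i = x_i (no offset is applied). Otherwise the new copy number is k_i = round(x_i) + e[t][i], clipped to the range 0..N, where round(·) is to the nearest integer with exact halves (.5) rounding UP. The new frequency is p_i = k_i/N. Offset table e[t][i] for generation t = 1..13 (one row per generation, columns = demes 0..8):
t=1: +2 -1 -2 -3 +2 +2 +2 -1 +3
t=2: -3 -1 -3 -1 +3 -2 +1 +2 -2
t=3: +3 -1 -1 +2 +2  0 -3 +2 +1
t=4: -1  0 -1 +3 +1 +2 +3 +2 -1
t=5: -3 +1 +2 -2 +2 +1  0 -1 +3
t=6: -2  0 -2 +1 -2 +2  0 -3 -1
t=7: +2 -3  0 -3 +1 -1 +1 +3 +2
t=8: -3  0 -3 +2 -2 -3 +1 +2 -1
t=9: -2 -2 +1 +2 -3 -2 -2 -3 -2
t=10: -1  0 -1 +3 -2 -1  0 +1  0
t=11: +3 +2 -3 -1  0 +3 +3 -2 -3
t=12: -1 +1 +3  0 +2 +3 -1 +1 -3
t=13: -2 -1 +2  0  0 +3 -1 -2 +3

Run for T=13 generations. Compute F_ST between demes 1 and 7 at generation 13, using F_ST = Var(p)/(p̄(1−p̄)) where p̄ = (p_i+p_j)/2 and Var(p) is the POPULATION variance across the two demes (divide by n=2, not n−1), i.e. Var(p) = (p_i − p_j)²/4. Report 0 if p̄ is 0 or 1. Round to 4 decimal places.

t=0: k=[32 32 32 32 32 32 32 32 0]
t=1: x=[32.0000 32.0000 32.0000 32.0000 32.0000 32.0000 32.0000 31.2000 0.8000] k=[32 32 32 32 32 32 32 30 4]
t=2: x=[32.0000 32.0000 32.0000 32.0000 32.0000 32.0000 31.9500 29.4000 4.6500] k=[32 32 32 32 32 32 32 31 3]
t=3: x=[32.0000 32.0000 32.0000 32.0000 32.0000 32.0000 31.9750 30.3250 3.7000] k=[32 32 32 32 32 32 29 32 5]
t=4: x=[32.0000 32.0000 32.0000 32.0000 32.0000 31.9250 29.1500 31.2500 5.6750] k=[32 32 32 32 32 32 32 32 5]
t=5: x=[32.0000 32.0000 32.0000 32.0000 32.0000 32.0000 32.0000 31.3250 5.6750] k=[32 32 32 32 32 32 32 30 9]
t=6: x=[32.0000 32.0000 32.0000 32.0000 32.0000 32.0000 31.9500 29.5250 9.5250] k=[32 32 32 32 32 32 32 27 9]
t=7: x=[32.0000 32.0000 32.0000 32.0000 32.0000 32.0000 31.8750 26.6750 9.4500] k=[32 32 32 32 32 32 32 30 11]
t=8: x=[32.0000 32.0000 32.0000 32.0000 32.0000 32.0000 31.9500 29.5750 11.4750] k=[32 32 32 32 32 32 32 32 10]
t=9: x=[32.0000 32.0000 32.0000 32.0000 32.0000 32.0000 32.0000 31.4500 10.5500] k=[32 32 32 32 32 32 32 28 9]
t=10: x=[32.0000 32.0000 32.0000 32.0000 32.0000 32.0000 31.9000 27.6250 9.4750] k=[32 32 32 32 32 32 32 29 9]
t=11: x=[32.0000 32.0000 32.0000 32.0000 32.0000 32.0000 31.9250 28.5750 9.5000] k=[32 32 32 32 32 32 32 27 7]
t=12: x=[32.0000 32.0000 32.0000 32.0000 32.0000 32.0000 31.8750 26.6250 7.5000] k=[32 32 32 32 32 32 31 28 5]
t=13: x=[32.0000 32.0000 32.0000 32.0000 32.0000 31.9750 30.9500 27.5000 5.5750] k=[32 32 32 32 32 32 30 26 9]

0.1034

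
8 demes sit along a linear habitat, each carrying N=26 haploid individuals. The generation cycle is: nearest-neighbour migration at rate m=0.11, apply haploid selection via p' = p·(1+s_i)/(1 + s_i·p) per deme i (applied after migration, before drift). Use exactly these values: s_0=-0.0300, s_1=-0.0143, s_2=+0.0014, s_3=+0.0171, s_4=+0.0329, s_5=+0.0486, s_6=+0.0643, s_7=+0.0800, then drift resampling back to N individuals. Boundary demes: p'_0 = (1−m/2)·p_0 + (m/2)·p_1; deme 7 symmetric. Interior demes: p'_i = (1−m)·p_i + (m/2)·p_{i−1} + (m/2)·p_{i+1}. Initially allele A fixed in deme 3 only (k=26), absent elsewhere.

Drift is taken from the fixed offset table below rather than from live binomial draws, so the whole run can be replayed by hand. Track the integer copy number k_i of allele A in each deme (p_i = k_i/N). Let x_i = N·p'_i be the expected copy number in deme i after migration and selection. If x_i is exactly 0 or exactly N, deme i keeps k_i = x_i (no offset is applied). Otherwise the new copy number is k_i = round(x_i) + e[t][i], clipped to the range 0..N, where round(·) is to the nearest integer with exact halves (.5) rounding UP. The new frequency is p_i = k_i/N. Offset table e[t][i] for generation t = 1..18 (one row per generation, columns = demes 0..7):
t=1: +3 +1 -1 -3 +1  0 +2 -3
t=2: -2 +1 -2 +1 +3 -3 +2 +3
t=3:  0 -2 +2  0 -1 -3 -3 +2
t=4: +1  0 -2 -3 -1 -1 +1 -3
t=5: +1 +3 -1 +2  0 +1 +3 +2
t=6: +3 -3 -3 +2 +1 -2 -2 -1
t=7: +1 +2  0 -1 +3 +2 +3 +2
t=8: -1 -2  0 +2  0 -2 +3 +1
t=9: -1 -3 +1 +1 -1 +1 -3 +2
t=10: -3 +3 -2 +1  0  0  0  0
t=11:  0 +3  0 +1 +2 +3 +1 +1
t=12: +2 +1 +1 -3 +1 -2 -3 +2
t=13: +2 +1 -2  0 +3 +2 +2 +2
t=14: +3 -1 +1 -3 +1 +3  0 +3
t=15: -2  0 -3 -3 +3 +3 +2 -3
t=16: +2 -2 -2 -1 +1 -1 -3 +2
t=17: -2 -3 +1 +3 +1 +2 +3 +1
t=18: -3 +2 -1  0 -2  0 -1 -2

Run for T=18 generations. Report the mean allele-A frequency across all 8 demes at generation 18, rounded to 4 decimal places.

t=0: k=[0 0 0 26 0 0 0 0]
t=1: x=[0.0000 0.0000 1.4319 23.1829 1.4744 0.0000 0.0000 0.0000] k=[0 0 0 20 2 0 0 0]
t=2: x=[0.0000 0.0000 1.1015 18.0042 2.9640 0.1153 0.0000 0.0000] k=[0 0 0 19 6 0 0 0]
t=3: x=[0.0000 0.0000 1.0464 17.3382 6.5422 0.3458 0.0000 0.0000] k=[0 0 3 17 6 0 0 0]
t=4: x=[0.0000 0.1627 3.6093 15.7305 6.4304 0.3458 0.0000 0.0000] k=[0 0 2 13 5 0 0 0]
t=5: x=[0.0000 0.1084 2.4982 12.0646 5.3003 0.2882 0.0000 0.0000] k=[0 3 1 14 5 1 0 0]
t=6: x=[0.1601 2.6901 1.8274 12.9002 5.4124 1.2190 0.0585 0.0000] k=[3 0 0 15 6 0 0 0]
t=7: x=[2.7590 0.1627 0.8261 13.7899 6.3185 0.3458 0.0000 0.0000] k=[4 2 1 13 9 2 0 0]
t=8: x=[3.7903 2.0279 1.7172 12.2298 9.0248 2.3755 0.1170 0.0000] k=[3 0 2 14 9 0 3 0]
t=9: x=[2.7590 0.2711 2.5532 13.1752 8.9692 0.6912 2.8230 0.1781] k=[2 0 4 14 8 2 0 2]
t=10: x=[1.8373 0.3253 4.3351 13.2302 8.1804 2.3183 0.2340 2.0294] k=[0 3 2 14 8 2 0 2]
t=11: x=[0.1601 2.7444 2.7184 13.1202 8.1804 2.3183 0.2340 2.0294] k=[0 6 3 14 10 5 1 3]
t=12: x=[0.3202 5.4428 3.7745 13.2852 10.1445 5.2511 1.4109 3.0937] k=[2 6 5 10 11 3 0 5]
t=13: x=[2.1589 5.6610 5.3359 9.8837 10.7083 3.4133 0.4678 5.0299] k=[4 7 3 10 14 5 2 7]
t=14: x=[4.0596 6.5442 3.6093 9.9389 13.4952 5.5339 2.5813 7.1158] k=[7 6 5 7 14 9 3 10]
t=15: x=[6.7911 5.9338 5.1708 7.3642 13.5502 9.2255 3.9179 10.0858] k=[5 6 2 4 17 12 6 7]
t=16: x=[4.9321 5.6610 2.3330 4.6696 16.2084 12.2520 6.6899 7.3437] k=[7 4 0 4 17 11 4 9]
t=17: x=[6.6827 3.8970 0.4406 4.5584 16.1538 11.2468 4.9031 9.1766] k=[5 1 1 8 17 13 8 10]
t=18: x=[4.6623 1.2034 1.3868 8.2049 16.4812 13.2534 8.7429 10.3658] k=[2 3 0 8 14 13 8 8]

0.2692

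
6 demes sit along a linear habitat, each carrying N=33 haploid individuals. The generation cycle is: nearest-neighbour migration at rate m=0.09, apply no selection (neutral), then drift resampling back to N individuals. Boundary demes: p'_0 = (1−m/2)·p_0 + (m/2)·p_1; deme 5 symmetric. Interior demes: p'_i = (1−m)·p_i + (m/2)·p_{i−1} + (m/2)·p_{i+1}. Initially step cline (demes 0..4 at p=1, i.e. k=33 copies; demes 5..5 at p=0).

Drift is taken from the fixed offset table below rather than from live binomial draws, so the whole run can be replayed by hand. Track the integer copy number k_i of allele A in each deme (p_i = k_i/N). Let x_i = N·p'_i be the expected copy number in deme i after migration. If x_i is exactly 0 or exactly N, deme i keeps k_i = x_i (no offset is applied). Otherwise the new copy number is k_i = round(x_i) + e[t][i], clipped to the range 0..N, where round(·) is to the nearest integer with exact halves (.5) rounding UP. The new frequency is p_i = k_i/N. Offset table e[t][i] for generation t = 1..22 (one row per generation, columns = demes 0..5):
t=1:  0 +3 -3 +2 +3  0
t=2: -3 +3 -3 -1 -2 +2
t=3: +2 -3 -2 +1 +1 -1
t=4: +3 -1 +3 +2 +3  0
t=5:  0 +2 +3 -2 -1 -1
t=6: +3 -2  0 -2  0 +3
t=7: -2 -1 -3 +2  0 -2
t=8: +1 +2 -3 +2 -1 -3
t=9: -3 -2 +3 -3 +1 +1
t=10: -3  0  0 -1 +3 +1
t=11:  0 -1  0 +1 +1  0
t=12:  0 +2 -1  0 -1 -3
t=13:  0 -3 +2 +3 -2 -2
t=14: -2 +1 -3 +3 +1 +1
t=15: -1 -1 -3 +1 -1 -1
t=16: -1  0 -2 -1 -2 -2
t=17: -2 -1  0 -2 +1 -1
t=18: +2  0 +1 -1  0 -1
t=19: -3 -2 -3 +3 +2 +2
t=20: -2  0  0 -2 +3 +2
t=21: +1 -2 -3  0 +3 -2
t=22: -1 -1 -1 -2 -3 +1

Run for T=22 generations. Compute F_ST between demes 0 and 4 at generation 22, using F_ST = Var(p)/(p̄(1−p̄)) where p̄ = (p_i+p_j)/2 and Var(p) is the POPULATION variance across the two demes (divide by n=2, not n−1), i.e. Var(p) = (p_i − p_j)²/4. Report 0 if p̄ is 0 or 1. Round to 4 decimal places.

t=0: k=[33 33 33 33 33 0]
t=1: x=[33.0000 33.0000 33.0000 33.0000 31.5150 1.4850] k=[33 33 33 33 33 1]
t=2: x=[33.0000 33.0000 33.0000 33.0000 31.5600 2.4400] k=[33 33 33 33 30 4]
t=3: x=[33.0000 33.0000 33.0000 32.8650 28.9650 5.1700] k=[33 33 33 33 30 4]
t=4: x=[33.0000 33.0000 33.0000 32.8650 28.9650 5.1700] k=[33 33 33 33 32 5]
t=5: x=[33.0000 33.0000 33.0000 32.9550 30.8300 6.2150] k=[33 33 33 31 30 5]
t=6: x=[33.0000 33.0000 32.9100 31.0450 28.9200 6.1250] k=[33 33 33 29 29 9]
t=7: x=[33.0000 33.0000 32.8200 29.1800 28.1000 9.9000] k=[33 33 30 31 28 8]
t=8: x=[33.0000 32.8650 30.1800 30.8200 27.2350 8.9000] k=[33 33 27 33 26 6]
t=9: x=[33.0000 32.7300 27.5400 32.4150 25.4150 6.9000] k=[33 31 31 29 26 8]
t=10: x=[32.9100 31.0900 30.9100 28.9550 25.3250 8.8100] k=[30 31 31 28 28 10]
t=11: x=[30.0450 30.9550 30.8650 28.1350 27.1900 10.8100] k=[30 30 31 29 28 11]
t=12: x=[30.0000 30.0450 30.8650 29.0450 27.2800 11.7650] k=[30 32 30 29 26 9]
t=13: x=[30.0900 31.8200 30.0450 28.9100 25.3700 9.7650] k=[30 29 32 32 23 8]
t=14: x=[29.9550 29.1800 31.8650 31.5950 22.7300 8.6750] k=[28 30 29 33 24 10]
t=15: x=[28.0900 29.8650 29.2250 32.4150 23.7750 10.6300] k=[27 29 26 33 23 10]
t=16: x=[27.0900 28.7750 26.4500 32.2350 22.8650 10.5850] k=[26 29 24 31 21 9]
t=17: x=[26.1350 28.6400 24.5400 30.2350 20.9100 9.5400] k=[24 28 25 28 22 9]
t=18: x=[24.1800 27.6850 25.2700 27.5950 21.6850 9.5850] k=[26 28 26 27 22 9]
t=19: x=[26.0900 27.8200 26.1350 26.7300 21.6400 9.5850] k=[23 26 23 30 24 12]
t=20: x=[23.1350 25.7300 23.4500 29.4150 23.7300 12.5400] k=[21 26 23 27 27 15]
t=21: x=[21.2250 25.6400 23.3150 26.8200 26.4600 15.5400] k=[22 24 20 27 29 14]
t=22: x=[22.0900 23.7300 20.4950 26.7750 28.2350 14.6750] k=[21 23 19 25 25 16]

0.0174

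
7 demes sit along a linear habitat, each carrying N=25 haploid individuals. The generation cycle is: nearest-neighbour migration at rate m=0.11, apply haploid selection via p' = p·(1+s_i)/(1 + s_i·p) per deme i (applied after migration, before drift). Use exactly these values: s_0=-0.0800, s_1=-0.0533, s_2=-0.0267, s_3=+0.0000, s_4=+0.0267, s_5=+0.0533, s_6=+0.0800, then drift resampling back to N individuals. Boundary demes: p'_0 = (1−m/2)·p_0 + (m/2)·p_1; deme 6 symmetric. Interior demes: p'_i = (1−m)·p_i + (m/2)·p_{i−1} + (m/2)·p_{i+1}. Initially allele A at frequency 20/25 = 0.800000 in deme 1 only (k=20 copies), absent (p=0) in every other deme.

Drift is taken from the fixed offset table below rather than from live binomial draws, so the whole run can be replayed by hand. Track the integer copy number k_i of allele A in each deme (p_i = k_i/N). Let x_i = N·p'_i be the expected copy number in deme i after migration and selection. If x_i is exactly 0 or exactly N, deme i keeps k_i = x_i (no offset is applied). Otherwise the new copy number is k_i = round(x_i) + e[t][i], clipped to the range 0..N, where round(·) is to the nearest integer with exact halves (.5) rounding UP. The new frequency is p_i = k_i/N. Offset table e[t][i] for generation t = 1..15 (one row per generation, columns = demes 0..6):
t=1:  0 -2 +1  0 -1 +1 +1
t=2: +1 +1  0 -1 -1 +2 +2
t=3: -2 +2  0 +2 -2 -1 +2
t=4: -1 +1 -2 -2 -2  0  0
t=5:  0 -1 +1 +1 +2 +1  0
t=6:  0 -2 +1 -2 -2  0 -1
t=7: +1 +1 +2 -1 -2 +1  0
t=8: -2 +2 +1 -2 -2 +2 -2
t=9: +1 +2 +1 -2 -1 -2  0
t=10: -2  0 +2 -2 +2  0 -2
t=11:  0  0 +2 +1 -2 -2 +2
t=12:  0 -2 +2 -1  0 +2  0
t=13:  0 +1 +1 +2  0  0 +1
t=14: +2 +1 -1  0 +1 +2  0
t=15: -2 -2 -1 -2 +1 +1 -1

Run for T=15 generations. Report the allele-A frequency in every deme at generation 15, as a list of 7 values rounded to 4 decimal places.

[0.0000, 0.2000, 0.3200, 0.0800, 0.0800, 0.0400, 0.0000]

t=0: k=[0 20 0 0 0 0 0]
t=1: x=[1.0156 17.5160 1.0719 0.0000 0.0000 0.0000 0.0000] k=[1 16 2 0 0 0 0]
t=2: x=[1.6889 14.0693 2.5964 0.1100 0.0000 0.0000 0.0000] k=[3 15 3 0 0 0 0]
t=3: x=[3.4071 13.3399 3.4144 0.1650 0.0000 0.0000 0.0000] k=[1 15 3 2 0 0 0]
t=4: x=[1.6377 13.2295 3.5223 1.9450 0.1129 0.0000 0.0000] k=[1 14 2 0 0 0 0]
t=5: x=[1.5865 12.2827 2.4887 0.1100 0.0000 0.0000 0.0000] k=[2 11 3 1 0 0 0]
t=6: x=[2.3139 9.7375 3.2527 1.0550 0.0565 0.0000 0.0000] k=[2 8 4 0 0 0 0]
t=7: x=[2.1597 7.1667 3.9099 0.2200 0.0000 0.0000 0.0000] k=[3 8 6 0 0 0 0]
t=8: x=[3.0449 7.3281 5.6606 0.3300 0.0000 0.0000 0.0000] k=[1 9 7 0 0 0 0]
t=9: x=[1.3309 8.1464 6.5928 0.3850 0.0000 0.0000 0.0000] k=[2 10 8 0 0 0 0]
t=10: x=[2.2625 9.1303 7.5269 0.4400 0.0000 0.0000 0.0000] k=[0 9 10 0 0 0 0]
t=11: x=[0.4561 8.2544 9.2368 0.5500 0.0000 0.0000 0.0000] k=[0 8 11 2 0 0 0]
t=12: x=[0.4054 7.4357 10.1763 2.3850 0.1129 0.0000 0.0000] k=[0 5 12 1 0 0 0]
t=13: x=[0.2532 4.8909 10.8435 1.5500 0.0565 0.0000 0.0000] k=[0 6 12 4 0 0 0]
t=14: x=[0.3039 5.7538 11.0628 4.2200 0.2258 0.0000 0.0000] k=[2 7 10 4 1 0 0]
t=15: x=[2.1083 6.6200 9.3461 4.1650 1.1383 0.0579 0.0000] k=[0 5 8 2 2 1 0]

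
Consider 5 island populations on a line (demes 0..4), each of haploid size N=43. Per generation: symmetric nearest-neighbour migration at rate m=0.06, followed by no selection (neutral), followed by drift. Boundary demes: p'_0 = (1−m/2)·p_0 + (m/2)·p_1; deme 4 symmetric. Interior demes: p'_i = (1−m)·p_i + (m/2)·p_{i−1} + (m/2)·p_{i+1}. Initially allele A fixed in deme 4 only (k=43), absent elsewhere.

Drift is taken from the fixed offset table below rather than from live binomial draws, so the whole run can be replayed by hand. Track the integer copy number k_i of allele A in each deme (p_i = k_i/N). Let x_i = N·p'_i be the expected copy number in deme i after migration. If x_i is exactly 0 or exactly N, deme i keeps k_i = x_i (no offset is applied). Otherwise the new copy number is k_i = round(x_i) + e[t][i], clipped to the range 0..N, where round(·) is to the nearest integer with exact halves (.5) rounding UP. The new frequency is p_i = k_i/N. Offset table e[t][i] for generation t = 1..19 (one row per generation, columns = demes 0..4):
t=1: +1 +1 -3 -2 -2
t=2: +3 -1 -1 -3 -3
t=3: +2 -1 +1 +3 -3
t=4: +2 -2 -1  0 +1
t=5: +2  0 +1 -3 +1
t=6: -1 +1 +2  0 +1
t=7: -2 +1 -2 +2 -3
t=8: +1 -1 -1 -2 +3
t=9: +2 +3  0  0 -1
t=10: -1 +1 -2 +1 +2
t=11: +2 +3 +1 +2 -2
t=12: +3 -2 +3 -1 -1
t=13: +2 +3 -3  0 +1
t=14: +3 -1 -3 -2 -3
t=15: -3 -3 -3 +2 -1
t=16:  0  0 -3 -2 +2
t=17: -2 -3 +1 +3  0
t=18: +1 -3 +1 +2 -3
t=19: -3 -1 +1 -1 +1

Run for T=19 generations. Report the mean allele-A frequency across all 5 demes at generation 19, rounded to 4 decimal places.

0.1767

t=0: k=[0 0 0 0 43]
t=1: x=[0.0000 0.0000 0.0000 1.2900 41.7100] k=[0 0 0 0 40]
t=2: x=[0.0000 0.0000 0.0000 1.2000 38.8000] k=[0 0 0 0 36]
t=3: x=[0.0000 0.0000 0.0000 1.0800 34.9200] k=[0 0 0 4 32]
t=4: x=[0.0000 0.0000 0.1200 4.7200 31.1600] k=[0 0 0 5 32]
t=5: x=[0.0000 0.0000 0.1500 5.6600 31.1900] k=[0 0 1 3 32]
t=6: x=[0.0000 0.0300 1.0300 3.8100 31.1300] k=[0 1 3 4 32]
t=7: x=[0.0300 1.0300 2.9700 4.8100 31.1600] k=[0 2 1 7 28]
t=8: x=[0.0600 1.9100 1.2100 7.4500 27.3700] k=[1 1 0 5 30]
t=9: x=[1.0000 0.9700 0.1800 5.6000 29.2500] k=[3 4 0 6 28]
t=10: x=[3.0300 3.8500 0.3000 6.4800 27.3400] k=[2 5 0 7 29]
t=11: x=[2.0900 4.7600 0.3600 7.4500 28.3400] k=[4 8 1 9 26]
t=12: x=[4.1200 7.6700 1.4500 9.2700 25.4900] k=[7 6 4 8 24]
t=13: x=[6.9700 5.9700 4.1800 8.3600 23.5200] k=[9 9 1 8 25]
t=14: x=[9.0000 8.7600 1.4500 8.3000 24.4900] k=[12 8 0 6 21]
t=15: x=[11.8800 7.8800 0.4200 6.2700 20.5500] k=[9 5 0 8 20]
t=16: x=[8.8800 4.9700 0.3900 8.1200 19.6400] k=[9 5 0 6 22]
t=17: x=[8.8800 4.9700 0.3300 6.3000 21.5200] k=[7 2 1 9 22]
t=18: x=[6.8500 2.1200 1.2700 9.1500 21.6100] k=[8 0 2 11 19]
t=19: x=[7.7600 0.3000 2.2100 10.9700 18.7600] k=[5 0 3 10 20]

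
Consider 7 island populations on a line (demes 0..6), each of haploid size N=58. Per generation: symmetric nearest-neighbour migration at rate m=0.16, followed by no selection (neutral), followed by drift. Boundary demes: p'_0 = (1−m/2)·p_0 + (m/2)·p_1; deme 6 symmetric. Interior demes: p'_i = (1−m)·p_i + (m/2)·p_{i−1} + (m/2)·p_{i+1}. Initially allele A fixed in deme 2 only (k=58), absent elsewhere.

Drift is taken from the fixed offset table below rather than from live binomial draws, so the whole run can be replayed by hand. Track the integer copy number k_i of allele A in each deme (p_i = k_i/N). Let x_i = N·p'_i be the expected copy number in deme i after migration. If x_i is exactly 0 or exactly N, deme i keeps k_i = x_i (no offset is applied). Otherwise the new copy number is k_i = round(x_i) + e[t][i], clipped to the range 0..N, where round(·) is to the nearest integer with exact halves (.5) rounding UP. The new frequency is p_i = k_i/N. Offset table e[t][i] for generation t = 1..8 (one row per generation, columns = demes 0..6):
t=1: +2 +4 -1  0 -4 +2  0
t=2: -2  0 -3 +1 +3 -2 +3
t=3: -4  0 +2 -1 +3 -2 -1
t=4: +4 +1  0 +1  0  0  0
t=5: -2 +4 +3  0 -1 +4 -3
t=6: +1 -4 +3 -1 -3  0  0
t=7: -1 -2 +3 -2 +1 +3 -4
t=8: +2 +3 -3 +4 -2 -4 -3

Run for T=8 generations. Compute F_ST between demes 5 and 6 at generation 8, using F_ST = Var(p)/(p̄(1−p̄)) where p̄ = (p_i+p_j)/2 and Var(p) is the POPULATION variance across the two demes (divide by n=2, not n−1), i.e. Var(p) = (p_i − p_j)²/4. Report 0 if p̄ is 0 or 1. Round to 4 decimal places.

t=0: k=[0 0 58 0 0 0 0]
t=1: x=[0.0000 4.6400 48.7200 4.6400 0.0000 0.0000 0.0000] k=[0 9 48 5 0 0 0]
t=2: x=[0.7200 11.4000 41.4400 8.0400 0.4000 0.0000 0.0000] k=[0 11 38 9 3 0 0]
t=3: x=[0.8800 12.2800 33.5200 10.8400 3.2400 0.2400 0.0000] k=[0 12 36 10 6 0 0]
t=4: x=[0.9600 12.9600 32.0000 11.7600 5.8400 0.4800 0.0000] k=[5 14 32 13 6 0 0]
t=5: x=[5.7200 14.7200 29.0400 13.9600 6.0800 0.4800 0.0000] k=[4 19 32 14 5 4 0]
t=6: x=[5.2000 18.8400 29.5200 14.7200 5.6400 3.7600 0.3200] k=[6 15 33 14 3 4 0]
t=7: x=[6.7200 15.7200 30.0400 14.6400 3.9600 3.6000 0.3200] k=[6 14 33 13 5 7 0]
t=8: x=[6.6400 14.8800 29.8800 13.9600 5.8000 6.2800 0.5600] k=[9 18 27 18 4 2 0]

0.0175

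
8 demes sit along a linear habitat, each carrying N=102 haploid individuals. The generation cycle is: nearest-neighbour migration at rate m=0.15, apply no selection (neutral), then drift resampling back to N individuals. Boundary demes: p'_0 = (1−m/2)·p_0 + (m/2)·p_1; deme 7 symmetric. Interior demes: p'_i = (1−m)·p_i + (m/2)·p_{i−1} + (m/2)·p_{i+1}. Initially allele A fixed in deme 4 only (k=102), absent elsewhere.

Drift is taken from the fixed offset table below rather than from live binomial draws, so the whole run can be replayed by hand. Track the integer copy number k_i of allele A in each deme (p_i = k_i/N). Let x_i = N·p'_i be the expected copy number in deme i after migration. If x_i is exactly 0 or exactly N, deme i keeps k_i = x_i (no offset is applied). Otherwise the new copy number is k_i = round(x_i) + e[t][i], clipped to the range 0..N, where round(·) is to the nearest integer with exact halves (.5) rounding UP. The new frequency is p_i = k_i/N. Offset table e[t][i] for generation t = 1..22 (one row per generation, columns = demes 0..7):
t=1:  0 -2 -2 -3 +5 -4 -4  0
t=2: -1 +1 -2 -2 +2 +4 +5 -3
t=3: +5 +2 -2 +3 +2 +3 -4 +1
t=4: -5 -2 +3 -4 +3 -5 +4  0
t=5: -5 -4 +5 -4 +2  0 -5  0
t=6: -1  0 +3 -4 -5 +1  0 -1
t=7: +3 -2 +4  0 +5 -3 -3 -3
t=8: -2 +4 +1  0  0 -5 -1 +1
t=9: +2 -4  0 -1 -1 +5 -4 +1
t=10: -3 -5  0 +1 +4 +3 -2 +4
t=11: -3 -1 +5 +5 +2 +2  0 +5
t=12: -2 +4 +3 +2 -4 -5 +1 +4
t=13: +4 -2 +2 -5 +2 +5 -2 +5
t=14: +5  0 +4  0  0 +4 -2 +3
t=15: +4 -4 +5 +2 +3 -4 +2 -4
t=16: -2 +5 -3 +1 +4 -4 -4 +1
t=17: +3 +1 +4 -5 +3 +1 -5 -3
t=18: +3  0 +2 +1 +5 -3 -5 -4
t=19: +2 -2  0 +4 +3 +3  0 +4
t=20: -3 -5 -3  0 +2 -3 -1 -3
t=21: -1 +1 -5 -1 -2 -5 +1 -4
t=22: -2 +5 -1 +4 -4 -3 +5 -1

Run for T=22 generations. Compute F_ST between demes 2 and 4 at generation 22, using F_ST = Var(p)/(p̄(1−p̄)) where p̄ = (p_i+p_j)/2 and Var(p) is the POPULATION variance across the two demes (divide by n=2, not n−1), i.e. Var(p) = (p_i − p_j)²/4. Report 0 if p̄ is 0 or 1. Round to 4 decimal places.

0.0288

t=0: k=[0 0 0 0 102 0 0 0]
t=1: x=[0.0000 0.0000 0.0000 7.6500 86.7000 7.6500 0.0000 0.0000] k=[0 0 0 5 92 4 0 0]
t=2: x=[0.0000 0.0000 0.3750 11.1500 78.8750 10.3000 0.3000 0.0000] k=[0 0 0 9 81 14 5 0]
t=3: x=[0.0000 0.0000 0.6750 13.7250 70.5750 18.3500 5.3000 0.3750] k=[0 0 0 17 73 21 1 1]
t=4: x=[0.0000 0.0000 1.2750 19.9250 64.9000 23.4000 2.5000 1.0000] k=[0 0 4 16 68 18 7 1]
t=5: x=[0.0000 0.3000 4.6000 19.0000 60.3500 20.9250 7.3750 1.4500] k=[0 0 10 15 62 21 2 1]
t=6: x=[0.0000 0.7500 9.6250 18.1500 55.4000 22.6500 3.3500 1.0750] k=[0 1 13 14 50 24 3 0]
t=7: x=[0.0750 1.8250 12.1750 16.6250 45.3500 24.3750 4.3500 0.2250] k=[3 0 16 17 50 21 1 0]
t=8: x=[2.7750 1.4250 14.8750 19.4000 45.3500 21.6750 2.4250 0.0750] k=[1 5 16 19 45 17 1 1]
t=9: x=[1.3000 5.5250 15.4000 20.7250 40.9500 17.9000 2.2000 1.0000] k=[3 2 15 20 40 23 0 2]
t=10: x=[2.9250 3.0500 14.4000 21.1250 37.2250 22.5500 1.8750 1.8500] k=[0 0 14 22 41 26 0 6]
t=11: x=[0.0000 1.0500 13.5500 22.8250 38.4500 25.1750 2.4000 5.5500] k=[0 0 19 28 40 27 2 11]
t=12: x=[0.0000 1.4250 18.2500 28.2250 38.1250 26.1000 4.5500 10.3250] k=[0 5 21 30 34 21 6 14]
t=13: x=[0.3750 5.8250 20.4750 29.6250 32.7250 20.8500 7.7250 13.4000] k=[4 4 22 25 35 26 6 18]
t=14: x=[4.0000 5.3500 20.8750 25.5250 33.5750 25.1750 8.4000 17.1000] k=[9 5 25 26 34 29 6 20]
t=15: x=[8.7000 6.8000 23.5750 26.5250 33.0250 27.6500 8.7750 18.9500] k=[13 3 29 29 36 24 11 15]
t=16: x=[12.2500 5.7000 27.0500 29.5250 34.5750 23.9250 12.2750 14.7000] k=[10 11 24 31 39 20 8 16]
t=17: x=[10.0750 11.9000 23.5500 31.0750 36.9750 20.5250 9.5000 15.4000] k=[13 13 28 26 40 22 5 12]
t=18: x=[13.0000 14.1250 26.7250 27.2000 37.6000 22.0750 6.8000 11.4750] k=[16 14 29 28 43 19 2 7]
t=19: x=[15.8500 15.2750 27.8000 29.2000 40.0750 19.5250 3.6500 6.6250] k=[18 13 28 33 43 23 4 11]
t=20: x=[17.6250 14.5000 27.2500 33.3750 40.7500 23.0750 5.9500 10.4750] k=[15 10 24 33 43 20 5 7]
t=21: x=[14.6250 11.4250 23.6250 33.0750 40.5250 20.6000 6.2750 6.8500] k=[14 12 19 32 39 16 7 3]
t=22: x=[13.8500 12.6750 19.4500 31.5500 36.7500 17.0500 7.3750 3.3000] k=[12 18 18 36 33 14 12 2]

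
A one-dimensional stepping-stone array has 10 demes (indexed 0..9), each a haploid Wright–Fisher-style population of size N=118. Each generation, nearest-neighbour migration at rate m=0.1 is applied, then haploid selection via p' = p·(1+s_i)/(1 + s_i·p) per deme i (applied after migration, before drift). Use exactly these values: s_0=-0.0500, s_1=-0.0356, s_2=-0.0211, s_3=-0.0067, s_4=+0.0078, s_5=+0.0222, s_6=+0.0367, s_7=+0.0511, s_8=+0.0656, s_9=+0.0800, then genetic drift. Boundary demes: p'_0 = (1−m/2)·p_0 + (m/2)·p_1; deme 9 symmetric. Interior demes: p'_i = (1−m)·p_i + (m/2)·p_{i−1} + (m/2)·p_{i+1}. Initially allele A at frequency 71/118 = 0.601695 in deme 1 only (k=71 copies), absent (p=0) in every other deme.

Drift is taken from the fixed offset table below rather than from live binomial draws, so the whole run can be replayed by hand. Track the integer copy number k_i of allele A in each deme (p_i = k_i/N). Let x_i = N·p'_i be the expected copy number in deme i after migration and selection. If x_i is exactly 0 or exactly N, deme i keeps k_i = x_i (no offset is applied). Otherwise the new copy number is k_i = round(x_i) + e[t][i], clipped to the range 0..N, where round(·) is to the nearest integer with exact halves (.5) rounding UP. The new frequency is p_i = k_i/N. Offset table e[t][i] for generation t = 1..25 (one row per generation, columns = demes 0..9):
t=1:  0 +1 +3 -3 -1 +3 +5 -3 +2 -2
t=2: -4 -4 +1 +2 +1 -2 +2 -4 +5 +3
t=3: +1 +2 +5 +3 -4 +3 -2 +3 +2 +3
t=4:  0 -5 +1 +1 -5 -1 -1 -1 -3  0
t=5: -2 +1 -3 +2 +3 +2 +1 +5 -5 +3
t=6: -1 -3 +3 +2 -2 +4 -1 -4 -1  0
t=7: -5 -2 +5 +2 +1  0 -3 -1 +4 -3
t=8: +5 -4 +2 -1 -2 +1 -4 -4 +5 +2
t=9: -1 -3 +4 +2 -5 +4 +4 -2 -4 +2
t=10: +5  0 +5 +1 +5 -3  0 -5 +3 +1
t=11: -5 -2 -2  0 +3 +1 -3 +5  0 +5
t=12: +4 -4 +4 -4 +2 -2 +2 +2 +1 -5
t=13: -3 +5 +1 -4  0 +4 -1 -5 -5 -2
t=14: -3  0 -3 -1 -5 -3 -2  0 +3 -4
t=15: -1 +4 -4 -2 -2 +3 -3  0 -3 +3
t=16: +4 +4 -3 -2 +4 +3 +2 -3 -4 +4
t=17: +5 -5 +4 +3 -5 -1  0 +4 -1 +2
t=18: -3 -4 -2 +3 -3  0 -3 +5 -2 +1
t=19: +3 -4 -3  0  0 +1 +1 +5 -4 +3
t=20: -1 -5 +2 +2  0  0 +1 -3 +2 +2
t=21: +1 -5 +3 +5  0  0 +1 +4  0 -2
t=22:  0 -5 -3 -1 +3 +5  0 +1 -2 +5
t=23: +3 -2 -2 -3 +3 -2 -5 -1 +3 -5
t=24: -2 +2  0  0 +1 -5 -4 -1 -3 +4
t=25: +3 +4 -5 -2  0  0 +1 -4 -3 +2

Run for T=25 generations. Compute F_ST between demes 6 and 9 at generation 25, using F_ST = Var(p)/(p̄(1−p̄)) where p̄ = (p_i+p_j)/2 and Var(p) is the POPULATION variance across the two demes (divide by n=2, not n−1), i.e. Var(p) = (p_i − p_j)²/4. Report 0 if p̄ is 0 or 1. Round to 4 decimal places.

0.0637

t=0: k=[0 71 0 0 0 0 0 0 0 0]
t=1: x=[3.3776 62.8365 3.4773 0.0000 0.0000 0.0000 0.0000 0.0000 0.0000 0.0000] k=[3 64 6 0 0 0 0 0 0 0]
t=2: x=[5.7623 56.9814 8.4315 0.2980 0.0000 0.0000 0.0000 0.0000 0.0000 0.0000] k=[2 53 9 2 0 0 0 0 0 0]
t=3: x=[4.3308 47.2197 10.6417 2.2352 0.1008 0.0000 0.0000 0.0000 0.0000 0.0000] k=[5 49 16 5 0 0 0 0 0 0]
t=4: x=[6.8609 44.1440 16.7905 5.2661 0.2519 0.0000 0.0000 0.0000 0.0000 0.0000] k=[7 39 18 6 0 0 0 0 0 0]
t=5: x=[8.1999 35.4446 18.1205 6.2600 0.3023 0.0000 0.0000 0.0000 0.0000 0.0000] k=[6 36 15 8 3 0 0 0 0 0]
t=6: x=[7.1477 32.5880 15.4120 8.0494 3.1235 0.1533 0.0000 0.0000 0.0000 0.0000] k=[6 30 18 10 1 4 0 0 0 0]
t=7: x=[6.8609 27.4294 17.8741 9.8889 1.6123 3.7285 0.2073 0.0000 0.0000 0.0000] k=[2 25 23 12 3 4 0 0 0 0]
t=8: x=[2.9965 23.0698 22.1636 12.0272 3.5265 3.8305 0.2073 0.0000 0.0000 0.0000] k=[8 19 24 11 2 5 0 0 0 0]
t=9: x=[8.1520 18.1366 22.7064 11.1320 2.6198 4.6981 0.2592 0.0000 0.0000 0.0000] k=[7 15 27 13 0 9 4 0 0 0]
t=10: x=[7.0521 14.7264 25.2739 12.9722 1.1085 8.4710 4.1934 0.2102 0.0000 0.0000] k=[12 15 30 14 6 5 4 0 0 0]
t=11: x=[11.6022 15.1158 27.9921 14.3152 6.3968 5.1062 3.9865 0.2102 0.0000 0.0000] k=[7 13 26 14 9 6 1 5 0 0]
t=12: x=[6.9565 12.9268 24.3355 14.2655 9.1655 6.0243 1.5025 4.7731 0.2664 0.0000] k=[11 9 28 10 11 4 4 7 1 0]
t=13: x=[10.4030 9.7217 25.7185 10.8834 10.6752 4.4429 4.2968 6.8652 1.3311 0.0540] k=[7 15 27 7 11 8 3 2 0 0]
t=14: x=[7.0521 14.7264 24.9775 8.1489 10.7255 8.0634 3.3141 2.0479 0.1066 0.0000] k=[4 15 22 7 6 5 1 2 3 0]
t=15: x=[4.3308 14.3371 20.5358 7.6518 6.0444 4.9532 1.2954 2.1004 2.9790 0.1620] k=[3 18 17 6 4 8 0 2 0 3]
t=16: x=[3.5682 16.6742 16.1996 6.4091 4.3323 7.5538 0.5183 1.8905 0.2664 3.0721] k=[8 21 13 4 8 11 3 0 0 7]
t=17: x=[8.2477 19.3563 12.7062 4.6201 8.0078 10.6610 3.3659 0.1577 0.3729 7.1498] k=[13 14 17 8 3 10 3 4 0 9]
t=18: x=[12.4664 13.6561 16.1012 8.1489 3.6272 9.4899 3.5211 3.9352 0.6924 9.1808] k=[9 10 14 11 1 9 1 9 0 10]
t=19: x=[8.6306 9.8187 13.3947 10.5850 1.9146 8.3691 1.8650 8.5363 1.0118 10.1943] k=[12 6 10 11 2 9 3 14 0 13]
t=20: x=[11.1704 6.2809 9.6592 10.4359 2.8213 8.5220 3.9865 13.3279 1.4375 13.2272] k=[10 1 12 12 3 9 5 10 3 15]
t=21: x=[9.1094 1.9300 11.2314 11.4801 3.7783 8.6748 5.6405 9.8403 4.1999 15.4016] k=[10 0 14 16 4 9 7 14 4 13]
t=22: x=[9.0615 1.1577 13.1488 15.2107 4.8863 8.8277 7.7056 13.7437 5.2602 13.4396] k=[9 0 10 14 8 14 8 15 3 18]
t=23: x=[8.1520 0.9164 9.5118 13.4198 8.6622 13.6630 8.9434 14.6786 4.6242 18.4146] k=[11 0 8 10 12 12 4 14 8 13]
t=24: x=[9.9717 0.9164 7.5479 9.9386 11.9834 11.8317 5.0721 13.7957 9.0678 13.6520] k=[8 3 8 10 13 7 1 13 6 18]
t=25: x=[7.3868 3.3790 7.6952 9.9884 12.6374 7.1460 1.9686 12.6000 7.3774 18.5729] k=[10 7 3 8 13 7 3 9 4 21]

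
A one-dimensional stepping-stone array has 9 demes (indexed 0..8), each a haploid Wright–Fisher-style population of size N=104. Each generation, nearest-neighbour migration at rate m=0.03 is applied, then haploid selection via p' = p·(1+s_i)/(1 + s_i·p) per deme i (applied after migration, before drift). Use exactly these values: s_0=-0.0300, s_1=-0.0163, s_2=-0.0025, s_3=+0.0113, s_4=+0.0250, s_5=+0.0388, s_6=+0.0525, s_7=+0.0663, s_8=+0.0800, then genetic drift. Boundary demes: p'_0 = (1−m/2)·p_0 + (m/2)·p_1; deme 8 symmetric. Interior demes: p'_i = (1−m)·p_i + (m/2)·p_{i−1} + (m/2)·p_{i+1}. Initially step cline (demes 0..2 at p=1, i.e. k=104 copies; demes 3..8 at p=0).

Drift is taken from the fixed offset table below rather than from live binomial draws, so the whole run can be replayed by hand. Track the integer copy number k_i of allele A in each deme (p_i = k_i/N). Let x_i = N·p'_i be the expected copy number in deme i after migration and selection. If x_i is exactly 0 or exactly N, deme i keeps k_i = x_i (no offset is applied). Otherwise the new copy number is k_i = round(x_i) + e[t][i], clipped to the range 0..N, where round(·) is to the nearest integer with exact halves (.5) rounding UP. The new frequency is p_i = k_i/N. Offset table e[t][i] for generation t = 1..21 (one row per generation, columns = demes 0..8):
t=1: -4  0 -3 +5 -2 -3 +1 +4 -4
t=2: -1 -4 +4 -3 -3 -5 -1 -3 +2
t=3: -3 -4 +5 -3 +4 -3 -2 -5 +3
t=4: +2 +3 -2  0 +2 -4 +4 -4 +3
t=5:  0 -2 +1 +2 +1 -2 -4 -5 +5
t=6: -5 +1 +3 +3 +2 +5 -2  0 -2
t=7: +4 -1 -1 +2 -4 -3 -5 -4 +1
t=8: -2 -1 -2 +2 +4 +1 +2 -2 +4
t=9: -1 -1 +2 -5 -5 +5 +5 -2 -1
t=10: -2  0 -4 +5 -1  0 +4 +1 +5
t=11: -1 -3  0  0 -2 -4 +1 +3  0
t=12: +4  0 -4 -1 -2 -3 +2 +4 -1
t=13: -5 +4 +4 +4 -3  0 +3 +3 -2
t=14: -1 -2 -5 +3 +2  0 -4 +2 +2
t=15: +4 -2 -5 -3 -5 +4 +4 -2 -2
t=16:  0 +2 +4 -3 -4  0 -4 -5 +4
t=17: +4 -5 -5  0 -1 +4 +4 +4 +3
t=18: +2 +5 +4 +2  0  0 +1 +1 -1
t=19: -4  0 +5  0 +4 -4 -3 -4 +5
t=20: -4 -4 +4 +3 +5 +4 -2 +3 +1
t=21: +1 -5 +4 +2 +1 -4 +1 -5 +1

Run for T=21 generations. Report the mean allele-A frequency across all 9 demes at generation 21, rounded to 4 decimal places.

t=0: k=[104 104 104 0 0 0 0 0 0]
t=1: x=[104.0000 104.0000 102.4361 1.5774 0.0000 0.0000 0.0000 0.0000 0.0000] k=[104 104 99 7 0 0 0 0 0]
t=2: x=[104.0000 103.9238 97.6802 8.3610 0.1076 0.0000 0.0000 0.0000 0.0000] k=[104 100 102 5 0 0 0 0 0]
t=3: x=[103.9381 100.0277 100.5066 6.4476 0.0769 0.0000 0.0000 0.0000 0.0000] k=[101 96 104 3 4 0 0 0 0]
t=4: x=[100.8328 96.0755 102.3610 4.5789 4.0193 0.0623 0.0000 0.0000 0.0000] k=[103 99 100 5 6 0 0 0 0]
t=5: x=[102.9076 98.9973 98.5471 6.5082 6.0338 0.0935 0.0000 0.0000 0.0000] k=[103 97 100 9 7 0 0 0 0]
t=6: x=[102.8767 97.0289 98.5771 10.4401 7.0863 0.1091 0.0000 0.0000 0.0000] k=[98 98 102 13 9 5 0 0 0]
t=7: x=[97.8255 97.9673 100.5968 14.4140 9.2051 5.1688 0.0789 0.0000 0.0000] k=[102 97 100 16 5 2 0 0 0]
t=8: x=[101.8621 97.0137 98.6824 17.2561 5.2415 2.0916 0.0316 0.0000 0.0000] k=[100 96 97 19 9 3 2 0 0]
t=9: x=[99.8195 95.9538 95.7961 20.2023 9.2663 3.1906 2.0871 0.0320 0.0000] k=[99 95 98 15 4 8 7 0 0]
t=10: x=[98.7913 94.9704 96.6930 16.2333 4.3262 8.2082 7.2475 0.1120 0.0000] k=[97 95 93 21 3 8 11 1 0]
t=11: x=[96.7677 94.8640 91.9233 22.0043 3.4259 8.2547 11.3106 1.2094 0.0162] k=[96 92 92 22 1 4 12 4 0]
t=12: x=[95.7106 91.8852 90.9214 22.9352 1.3935 4.2267 12.3044 4.3180 0.0648] k=[100 92 87 22 0 1 14 8 0]
t=13: x=[99.7578 91.8700 86.0629 22.8447 0.3536 1.2252 14.3358 8.4554 0.1296] k=[95 96 90 27 0 1 17 11 0]
t=14: x=[94.7618 95.7713 89.1131 27.7681 0.4305 1.2719 17.3988 11.5688 0.1782] k=[94 94 84 31 2 1 13 14 2]
t=15: x=[93.7213 93.6985 83.3136 31.6067 2.4791 1.2408 13.4219 14.5919 2.3505] k=[98 92 78 29 0 5 17 13 0]
t=16: x=[97.7330 91.7029 77.4255 29.5371 0.5227 5.2930 17.4919 13.6064 0.2106] k=[98 94 81 27 0 5 13 9 4]
t=17: x=[97.7638 93.7137 80.3393 27.6324 0.4919 5.2309 13.4063 9.5261 4.3872] k=[102 89 75 28 0 9 17 14 7]
t=18: x=[101.7386 88.7726 74.4521 28.5170 0.5688 9.3024 17.5695 14.7333 7.6317] k=[104 94 78 31 1 9 19 16 7]
t=19: x=[103.8454 93.7593 77.4856 31.5012 1.6086 9.3489 19.6061 16.7945 7.6637] k=[100 94 82 32 6 5 17 13 13]
t=20: x=[99.7886 93.7593 81.3857 32.6110 6.5244 5.3861 17.4919 13.8109 13.9010] k=[96 90 85 36 12 9 15 17 15]
t=21: x=[95.6798 89.8149 84.3001 36.6412 12.5856 9.4572 15.6066 17.8701 16.0469] k=[97 85 88 39 14 5 17 13 17]

0.4006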